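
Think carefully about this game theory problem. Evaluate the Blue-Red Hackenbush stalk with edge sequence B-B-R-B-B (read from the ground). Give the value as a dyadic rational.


Edges (from ground): B-B-R-B-B
By Berlekamp's sign-expansion rule, a Blue-Red Hackenbush stalk has the value of the surreal number whose sign sequence is the edge sequence with B -> + and R -> -.
Sign sequence: ++-++
Trace the sign expansion in the surreal number tree, starting from 0:
Edge 1: B (sign +) -> bounds (0, +inf), value = 1
Edge 2: B (sign +) -> bounds (1, +inf), value = 2
Edge 3: R (sign -) -> bounds (1, 2), value = 3/2
Edge 4: B (sign +) -> bounds (3/2, 2), value = 7/4
Edge 5: B (sign +) -> bounds (7/4, 2), value = 15/8
Game value = 15/8

15/8


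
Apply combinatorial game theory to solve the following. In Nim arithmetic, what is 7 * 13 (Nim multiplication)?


Nim multiplication is bilinear over XOR: (u XOR v) * w = (u*w) XOR (v*w).
So we split each operand into its bit components and XOR the pairwise Nim products.
7 = 1 + 2 + 4 (as XOR of powers of 2).
13 = 1 + 4 + 8 (as XOR of powers of 2).
Using the standard Nim-product table on single bits:
  2*2 = 3,   2*4 = 8,   2*8 = 12,
  4*4 = 6,   4*8 = 11,  8*8 = 13,
and  1*x = x (identity), k*l = l*k (commutative).
Pairwise Nim products:
  1 * 1 = 1
  1 * 4 = 4
  1 * 8 = 8
  2 * 1 = 2
  2 * 4 = 8
  2 * 8 = 12
  4 * 1 = 4
  4 * 4 = 6
  4 * 8 = 11
XOR them: 1 XOR 4 XOR 8 XOR 2 XOR 8 XOR 12 XOR 4 XOR 6 XOR 11 = 2.
Result: 7 * 13 = 2 (in Nim).

2


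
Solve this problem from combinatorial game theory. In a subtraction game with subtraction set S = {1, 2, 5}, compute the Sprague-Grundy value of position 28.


The subtraction set is S = {1, 2, 5}.
G(k) = mex{ G(k - s) : s in S, s <= k }. We compute iteratively: G(0) = 0.
G(1) = mex({0}) = 1
G(2) = mex({0, 1}) = 2
G(3) = mex({1, 2}) = 0
G(4) = mex({0, 2}) = 1
G(5) = mex({0, 1}) = 2
G(6) = mex({1, 2}) = 0
G(7) = mex({0, 2}) = 1
Observe that G(3)..G(7) = 0, 1, 2, 0, 1 repeats G(0)..G(4) = 0, 1, 2, 0, 1.
For k >= max(S) = 5, G(k) is determined by the previous 5 values G(k-5)..G(k-1); a window of 5 consecutive values has recurred shifted by 3, so by induction G(k + 3) = G(k) for all k >= 0: the sequence is periodic from the start with period 3.
One period: G(0..2) = 0, 1, 2.
28 mod 3 = 1, so G(28) = G(1) = 1.

1


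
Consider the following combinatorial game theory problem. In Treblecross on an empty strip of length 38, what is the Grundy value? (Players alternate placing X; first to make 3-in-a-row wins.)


Treblecross: place X on empty cells; 3-in-a-row wins.
Playing within two cells of an existing X lets the opponent win at once, so sensible play treats the cells i-2..i+2 around each X as dead. The player left with no safe cell loses, so this is a normal-play take-away game on strips of safe cells.
Placing X at cell i (0-indexed) of a strip of k safe cells leaves independent strips of sizes max(0, i-2) and max(0, k-i-3). Hence G(k) = mex{ G(max(0,i-2)) XOR G(max(0,k-i-3)) : 0 <= i < k }, with G(0) = 0.
G(1): splits (0,0):0^0=0 -> mex({0}) = 1
G(2): splits (0,0):0^0=0 -> mex({0}) = 1
G(3): splits (0,0):0^0=0 -> mex({0}) = 1
G(4): splits (0,1):0^1=1 (0,0):0^0=0 -> mex({0, 1}) = 2
G(5): splits (0,2):0^1=1 (0,1):0^1=1 (0,0):0^0=0 -> mex({0, 1}) = 2
G(6) = mex({1}) = 0
G(7) = mex({0, 1, 2}) = 3
G(8) = mex({0, 1, 2}) = 3
G(9) = mex({0, 2}) = 1
G(10) = mex({0, 2, 3}) = 1
G(11) = mex({0, 3}) = 1
G(12) = mex({1, 3}) = 0
G(13) = mex({0, 1, 2, 3}) = 4
G(14) = mex({0, 1, 2}) = 3
G(15) = mex({0, 1, 2}) = 3
G(16) = mex({0, 1, 2, 4}) = 3
G(17) = mex({0, 1, 3, 4}) = 2
G(18) = mex({0, 1, 3, 4}) = 2
G(19) = mex({0, 1, 3, 5}) = 2
G(20) = mex({0, 1, 2, 3, 5}) = 4
G(21) = mex({0, 1, 2, 3, 5}) = 4
G(22) = mex({1, 2, 6}) = 0
G(23) = mex({0, 1, 2, 3, 4, 6}) = 5
G(24) = mex({0, 1, 2, 3, 4}) = 5
G(25) = mex({0, 1, 3, 4, 7}) = 2
G(26) = mex({0, 1, 3, 4, 5, 7}) = 2
G(27) = mex({0, 1, 3, 5}) = 2
G(28) = mex({0, 1, 2, 5}) = 3
G(29) = mex({0, 1, 2, 4, 5, 6}) = 3
G(30) = mex({1, 2, 4, 6}) = 0
G(31) = mex({0, 1, 2, 3, 4, 6}) = 5
G(32) = mex({1, 2, 3, 4, 7}) = 0
G(33) = mex({0, 3, 7}) = 1
G(34) = mex({0, 2, 3, 5, 7}) = 1
G(35) = mex({0, 2, 3, 5, 6}) = 1
G(36) = mex({0, 1, 2, 5, 6}) = 3
G(37) = mex({0, 1, 2, 4, 5, 6}) = 3
G(38) = mex({0, 1, 2, 4}) = 3
Therefore G(38) = 3.

3


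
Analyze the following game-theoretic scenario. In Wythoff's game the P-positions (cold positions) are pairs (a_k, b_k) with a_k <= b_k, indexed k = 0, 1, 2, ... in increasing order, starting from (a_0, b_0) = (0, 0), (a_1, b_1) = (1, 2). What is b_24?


By Wythoff's theorem, a_k = floor(k * phi) and b_k = floor(k * phi^2) = a_k + k, where phi = (1 + sqrt(5))/2 is the golden ratio.
phi = (1 + sqrt(5))/2 = 1.618034
phi^2 = phi + 1 = 2.618034
k = 24
k * phi^2 = 24 * 2.618034 = 62.832816
b_24 = floor(k * phi^2) = 62 (check: a_24 + k = 38 + 24 = 62)

62


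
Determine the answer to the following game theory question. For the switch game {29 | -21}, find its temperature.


The game is {29 | -21}, a switch {a | b} with numbers a > b.
Cooling {a | b} by t gives {a - t | b + t}, which stops being hot when a - t = b + t, i.e. at t = (a - b)/2. So the temperature of a switch is (a - b)/2.
Temperature = (Left option - Right option) / 2
= (29 - (-21)) / 2
= 50 / 2
= 25

25


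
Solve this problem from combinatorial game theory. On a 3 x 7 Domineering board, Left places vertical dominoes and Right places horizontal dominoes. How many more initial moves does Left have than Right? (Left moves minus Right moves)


Board is 3 x 7 (rows x cols).
Left (vertical) placements: (rows-1) * cols = 2 * 7 = 14
Right (horizontal) placements: rows * (cols-1) = 3 * 6 = 18
Advantage = Left - Right = 14 - 18 = -4

-4


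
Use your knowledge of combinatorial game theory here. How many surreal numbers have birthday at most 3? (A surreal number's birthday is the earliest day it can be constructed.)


Day 0: {|} = 0 is born. Count = 1.
Day n: the number of surreal numbers born by day n is 2^(n+1) - 1.
By day 0: 2^1 - 1 = 1
By day 1: 2^2 - 1 = 3
By day 2: 2^3 - 1 = 7
By day 3: 2^4 - 1 = 15
By day 3: 15 surreal numbers.

15


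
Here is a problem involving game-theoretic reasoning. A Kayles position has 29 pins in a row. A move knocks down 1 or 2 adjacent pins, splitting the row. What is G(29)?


Kayles: a move removes 1 or 2 adjacent pins from a contiguous row.
Removing pins from a row of k leaves two independent rows (a, b) with a + b = k - 1 (one pin) or a + b = k - 2 (two pins); an end removal gives a = 0.
By Sprague-Grundy, G(k) = mex{ G(a) XOR G(b) } over all these splits. G(0) = 0.
G(1): splits (0,0):0^0=0 -> mex({0}) = 1
G(2): splits (0,1):0^1=1 (0,0):0^0=0 -> mex({0, 1}) = 2
G(3): splits (0,2):0^2=2 (1,1):1^1=0 (0,1):0^1=1 -> mex({0, 1, 2}) = 3
G(4): splits (0,3):0^3=3 (1,2):1^2=3 (0,2):0^2=2 (1,1):1^1=0 -> mex({0, 2, 3}) = 1
G(5): splits (0,4):0^1=1 (1,3):1^3=2 (2,2):2^2=0 (0,3):0^3=3 (1,2):1^2=3 -> mex({0, 1, 2, 3}) = 4
G(6) = mex({0, 1, 2, 4}) = 3
G(7) = mex({0, 1, 3, 4, 5}) = 2
G(8) = mex({0, 2, 3, 5, 6}) = 1
G(9) = mex({0, 1, 2, 3, 6, 7}) = 4
G(10) = mex({0, 1, 3, 4, 5, 7}) = 2
G(11) = mex({0, 1, 2, 3, 4, 5}) = 6
G(12) = mex({0, 1, 2, 3, 5, 6, 7}) = 4
G(13) = mex({0, 2, 3, 4, 6, 7}) = 1
G(14) = mex({0, 1, 4, 5, 6, 7}) = 2
G(15) = mex({0, 1, 2, 3, 4, 5, 6}) = 7
G(16) = mex({0, 2, 3, 5, 6, 7}) = 1
G(17) = mex({0, 1, 2, 3, 5, 6, 7}) = 4
G(18) = mex({0, 1, 2, 4, 5, 6}) = 3
G(19) = mex({0, 1, 3, 4, 5, 7}) = 2
G(20) = mex({0, 2, 3, 4, 5, 6, 7}) = 1
G(21) = mex({0, 1, 2, 3, 5, 6, 7}) = 4
G(22) = mex({0, 1, 2, 3, 4, 5, 7}) = 6
G(23) = mex({0, 1, 2, 3, 4, 5, 6}) = 7
G(24) = mex({0, 1, 2, 3, 5, 6, 7}) = 4
G(25) = mex({0, 2, 3, 4, 6, 7}) = 1
G(26) = mex({0, 1, 3, 4, 5, 6, 7}) = 2
G(27) = mex({0, 1, 2, 3, 4, 5, 6, 7}) = 8
G(28) = mex({0, 1, 2, 3, 4, 6, 7, 8}) = 5
G(29) = mex({0, 1, 2, 3, 5, 6, 7, 8, 9}) = 4
Therefore G(29) = 4.

4


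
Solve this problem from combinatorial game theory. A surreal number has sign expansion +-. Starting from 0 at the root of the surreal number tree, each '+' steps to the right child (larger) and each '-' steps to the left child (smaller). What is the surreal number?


Sign expansion: +-
Rule: track bounds (lo, hi), initially (-inf, +inf). On '+', the current value becomes lo and we move to the simplest number in (value, hi): value + 1 if hi = +inf, otherwise the midpoint (value + hi)/2. On '-', the current value becomes hi and we move to value - 1 if lo = -inf, otherwise the midpoint (lo + value)/2.
Start at 0.
Step 1: sign = +, move right. Bounds: (0, +inf). Value = 1
Step 2: sign = -, move left. Bounds: (0, 1). Value = 1/2
The surreal number with sign expansion +- is 1/2.

1/2


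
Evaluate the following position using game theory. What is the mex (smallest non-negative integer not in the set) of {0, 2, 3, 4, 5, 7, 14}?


Set = {0, 2, 3, 4, 5, 7, 14}
0 is in the set.
1 is NOT in the set. This is the mex.
mex = 1

1


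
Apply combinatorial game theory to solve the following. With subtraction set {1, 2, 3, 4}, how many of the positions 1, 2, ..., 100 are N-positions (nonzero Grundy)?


Subtraction set S = {1, 2, 3, 4}, so G(n) = n mod 5.
G(n) = 0 when n is a multiple of 5.
Multiples of 5 in [1, 100]: 20
N-positions (nonzero Grundy) = 100 - 20 = 80

80


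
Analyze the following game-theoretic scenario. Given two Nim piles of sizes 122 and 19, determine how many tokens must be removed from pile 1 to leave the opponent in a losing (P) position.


Piles: 122 and 19
Current XOR: 122 XOR 19 = 105 (non-zero, so this is an N-position).
To make the XOR zero, we need to find a move that balances the piles.
For pile 1 (size 122): target = 122 XOR 105 = 19
We reduce pile 1 from 122 to 19.
Tokens removed: 122 - 19 = 103
Verification: 19 XOR 19 = 0

103


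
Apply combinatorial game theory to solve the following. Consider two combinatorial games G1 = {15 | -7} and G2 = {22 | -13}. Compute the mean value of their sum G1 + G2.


G1 = {15 | -7}, G2 = {22 | -13}
Each is a switch {a | b} with numbers a > b; its mean value is (a + b)/2, and mean value is additive over game sums: m(G1 + G2) = m(G1) + m(G2).
Mean of G1 = (15 + (-7))/2 = 8/2 = 4
Mean of G2 = (22 + (-13))/2 = 9/2 = 9/2
Mean of G1 + G2 = 4 + 9/2 = 17/2

17/2


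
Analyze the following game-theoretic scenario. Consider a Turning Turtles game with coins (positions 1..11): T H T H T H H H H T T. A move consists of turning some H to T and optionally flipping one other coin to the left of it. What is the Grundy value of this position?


Coins: T H T H T H H H H T T
Key fact: a single head at position k behaves exactly like a Nim heap of size k (turning it to T and optionally flipping a coin at j < k corresponds to moving the heap from k to j, or to 0), and heads combine as a disjunctive sum (two heads at the same place would cancel, matching j XOR j = 0). So the Nim-value is the XOR of the 1-indexed positions of the heads.
Face-up positions (1-indexed): [2, 4, 6, 7, 8, 9]
XOR 0 with 2: 0 XOR 2 = 2
XOR 2 with 4: 2 XOR 4 = 6
XOR 6 with 6: 6 XOR 6 = 0
XOR 0 with 7: 0 XOR 7 = 7
XOR 7 with 8: 7 XOR 8 = 15
XOR 15 with 9: 15 XOR 9 = 6
Nim-value = 6

6


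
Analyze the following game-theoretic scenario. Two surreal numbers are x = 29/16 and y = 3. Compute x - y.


x = 29/16, y = 3
Converting to common denominator: 16
x = 29/16, y = 48/16
x - y = 29/16 - 3 = -19/16

-19/16


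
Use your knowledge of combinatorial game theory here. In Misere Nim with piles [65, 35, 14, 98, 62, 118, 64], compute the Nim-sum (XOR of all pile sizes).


We need the XOR (exclusive or) of all pile sizes.
After XOR-ing pile 1 (size 65): 0 XOR 65 = 65
After XOR-ing pile 2 (size 35): 65 XOR 35 = 98
After XOR-ing pile 3 (size 14): 98 XOR 14 = 108
After XOR-ing pile 4 (size 98): 108 XOR 98 = 14
After XOR-ing pile 5 (size 62): 14 XOR 62 = 48
After XOR-ing pile 6 (size 118): 48 XOR 118 = 70
After XOR-ing pile 7 (size 64): 70 XOR 64 = 6
The Nim-value of this position is 6.

6


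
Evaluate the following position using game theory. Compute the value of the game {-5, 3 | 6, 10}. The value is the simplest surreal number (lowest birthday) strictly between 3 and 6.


Left options: {-5, 3}, max = 3
Right options: {6, 10}, min = 6
All options are numbers and max(Left) < min(Right), so by the simplicity theorem the value is the simplest (earliest-born) number strictly between 3 and 6.
Integers 4 through 5 all lie strictly between 3 and 6.
Among integers, the simplest (lowest birthday = smallest |n|; 0 is born on day 0, +-n on day n) is 4.
No non-integer in the interval can be simpler: if x is a non-integer in the interval, then floor(x) or ceil(x) also lies in the interval (the interval contains an integer), and both are proper prefixes of x's sign expansion, i.e. born earlier. So the game value is 4.
Game value = 4

4


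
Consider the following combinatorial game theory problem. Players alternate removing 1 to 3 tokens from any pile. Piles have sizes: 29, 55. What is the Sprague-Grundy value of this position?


Subtraction set: {1, 2, 3}
For this subtraction set, G(n) = n mod 4 (period = max + 1 = 4).
Pile 1 (size 29): G(29) = 29 mod 4 = 1
Pile 2 (size 55): G(55) = 55 mod 4 = 3
Total Grundy value = XOR of all: 1 XOR 3 = 2

2


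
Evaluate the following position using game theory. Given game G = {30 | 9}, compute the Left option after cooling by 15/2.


Original game: {30 | 9} (a switch {a | b} with a > b).
Cooling by t (for t below the temperature (a - b)/2 = 21/2) taxes each move by t: {a | b} cooled by t is {a - t | b + t}.
Cooling amount: t = 15/2
Cooled Left option: 30 - 15/2 = 45/2
Cooled Right option: 9 + 15/2 = 33/2
Cooled game: {45/2 | 33/2}
Left option = 45/2

45/2


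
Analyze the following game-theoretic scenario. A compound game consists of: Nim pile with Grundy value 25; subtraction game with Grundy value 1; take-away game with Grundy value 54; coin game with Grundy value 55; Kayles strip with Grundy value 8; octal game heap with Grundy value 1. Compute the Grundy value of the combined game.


By the Sprague-Grundy theorem, the Grundy value of a sum of games is the XOR of individual Grundy values.
Nim pile: Grundy value = 25. Running XOR: 0 XOR 25 = 25
subtraction game: Grundy value = 1. Running XOR: 25 XOR 1 = 24
take-away game: Grundy value = 54. Running XOR: 24 XOR 54 = 46
coin game: Grundy value = 55. Running XOR: 46 XOR 55 = 25
Kayles strip: Grundy value = 8. Running XOR: 25 XOR 8 = 17
octal game heap: Grundy value = 1. Running XOR: 17 XOR 1 = 16
The combined Grundy value is 16.

16


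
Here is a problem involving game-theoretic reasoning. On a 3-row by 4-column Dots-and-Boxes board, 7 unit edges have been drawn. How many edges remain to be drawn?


Grid: 3 x 4 boxes, i.e. 4 rows and 5 columns of dots.
Horizontal edges: (rows + 1) * cols = 4 * 4 = 16
Vertical edges: rows * (cols + 1) = 3 * 5 = 15
Total edges: 16 + 15 = 31
Edges drawn: 7
Remaining: 31 - 7 = 24

24


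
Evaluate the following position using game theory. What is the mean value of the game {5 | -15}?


Game = {5 | -15}, a switch {a | b} with numbers a > b.
Its thermograph has left wall a - t and right wall b + t, which meet at t = (a - b)/2, where both equal (a + b)/2. So the mast (mean value) is at (a + b)/2.
Mean = (5 + (-15))/2 = -10/2 = -5

-5


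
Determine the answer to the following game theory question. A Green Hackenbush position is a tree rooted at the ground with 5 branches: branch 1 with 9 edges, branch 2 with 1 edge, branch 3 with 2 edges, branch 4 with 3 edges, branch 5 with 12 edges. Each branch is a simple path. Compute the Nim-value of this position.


The tree has 5 branches from the ground vertex.
In Green Hackenbush, the Nim-value of a simple path of length k is k.
Branch 1: length 9, Nim-value = 9
Branch 2: length 1, Nim-value = 1
Branch 3: length 2, Nim-value = 2
Branch 4: length 3, Nim-value = 3
Branch 5: length 12, Nim-value = 12
Total Nim-value = XOR of all branch values:
0 XOR 9 = 9
9 XOR 1 = 8
8 XOR 2 = 10
10 XOR 3 = 9
9 XOR 12 = 5
Nim-value of the tree = 5

5


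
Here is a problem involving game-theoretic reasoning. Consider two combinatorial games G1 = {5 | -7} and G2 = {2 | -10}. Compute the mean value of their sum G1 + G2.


G1 = {5 | -7}, G2 = {2 | -10}
Each is a switch {a | b} with numbers a > b; its mean value is (a + b)/2, and mean value is additive over game sums: m(G1 + G2) = m(G1) + m(G2).
Mean of G1 = (5 + (-7))/2 = -2/2 = -1
Mean of G2 = (2 + (-10))/2 = -8/2 = -4
Mean of G1 + G2 = -1 + -4 = -5

-5


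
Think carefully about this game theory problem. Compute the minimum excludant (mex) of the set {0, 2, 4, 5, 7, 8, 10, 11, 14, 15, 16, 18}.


Set = {0, 2, 4, 5, 7, 8, 10, 11, 14, 15, 16, 18}
0 is in the set.
1 is NOT in the set. This is the mex.
mex = 1

1


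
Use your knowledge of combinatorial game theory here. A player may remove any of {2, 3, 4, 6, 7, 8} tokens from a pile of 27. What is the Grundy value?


The subtraction set is S = {2, 3, 4, 6, 7, 8}.
G(k) = mex{ G(k - s) : s in S, s <= k }. We compute iteratively: G(0) = 0.
G(1) = mex({}) = 0
G(2) = mex({0}) = 1
G(3) = mex({0}) = 1
G(4) = mex({0, 1}) = 2
G(5) = mex({0, 1}) = 2
G(6) = mex({0, 1, 2}) = 3
G(7) = mex({0, 1, 2}) = 3
G(8) = mex({0, 1, 2, 3}) = 4
G(9) = mex({0, 1, 2, 3}) = 4
G(10) = mex({1, 2, 3, 4}) = 0
G(11) = mex({1, 2, 3, 4}) = 0
G(12) = mex({0, 2, 3, 4}) = 1
G(13) = mex({0, 2, 3, 4}) = 1
G(14) = mex({0, 1, 3, 4}) = 2
G(15) = mex({0, 1, 3, 4}) = 2
G(16) = mex({0, 1, 2, 4}) = 3
G(17) = mex({0, 1, 2, 4}) = 3
Observe that G(10)..G(17) = 0, 0, 1, 1, 2, 2, 3, 3 repeats G(0)..G(7) = 0, 0, 1, 1, 2, 2, 3, 3.
For k >= max(S) = 8, G(k) is determined by the previous 8 values G(k-8)..G(k-1); a window of 8 consecutive values has recurred shifted by 10, so by induction G(k + 10) = G(k) for all k >= 0: the sequence is periodic from the start with period 10.
One period: G(0..9) = 0, 0, 1, 1, 2, 2, 3, 3, 4, 4.
27 mod 10 = 7, so G(27) = G(7) = 3.

3


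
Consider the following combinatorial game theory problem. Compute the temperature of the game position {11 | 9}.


The game is {11 | 9}, a switch {a | b} with numbers a > b.
Cooling {a | b} by t gives {a - t | b + t}, which stops being hot when a - t = b + t, i.e. at t = (a - b)/2. So the temperature of a switch is (a - b)/2.
Temperature = (Left option - Right option) / 2
= (11 - (9)) / 2
= 2 / 2
= 1

1


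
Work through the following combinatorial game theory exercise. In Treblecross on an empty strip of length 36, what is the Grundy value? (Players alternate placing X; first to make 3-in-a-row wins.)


Treblecross: place X on empty cells; 3-in-a-row wins.
Playing within two cells of an existing X lets the opponent win at once, so sensible play treats the cells i-2..i+2 around each X as dead. The player left with no safe cell loses, so this is a normal-play take-away game on strips of safe cells.
Placing X at cell i (0-indexed) of a strip of k safe cells leaves independent strips of sizes max(0, i-2) and max(0, k-i-3). Hence G(k) = mex{ G(max(0,i-2)) XOR G(max(0,k-i-3)) : 0 <= i < k }, with G(0) = 0.
G(1): splits (0,0):0^0=0 -> mex({0}) = 1
G(2): splits (0,0):0^0=0 -> mex({0}) = 1
G(3): splits (0,0):0^0=0 -> mex({0}) = 1
G(4): splits (0,1):0^1=1 (0,0):0^0=0 -> mex({0, 1}) = 2
G(5): splits (0,2):0^1=1 (0,1):0^1=1 (0,0):0^0=0 -> mex({0, 1}) = 2
G(6) = mex({1}) = 0
G(7) = mex({0, 1, 2}) = 3
G(8) = mex({0, 1, 2}) = 3
G(9) = mex({0, 2}) = 1
G(10) = mex({0, 2, 3}) = 1
G(11) = mex({0, 3}) = 1
G(12) = mex({1, 3}) = 0
G(13) = mex({0, 1, 2, 3}) = 4
G(14) = mex({0, 1, 2}) = 3
G(15) = mex({0, 1, 2}) = 3
G(16) = mex({0, 1, 2, 4}) = 3
G(17) = mex({0, 1, 3, 4}) = 2
G(18) = mex({0, 1, 3, 4}) = 2
G(19) = mex({0, 1, 3, 5}) = 2
G(20) = mex({0, 1, 2, 3, 5}) = 4
G(21) = mex({0, 1, 2, 3, 5}) = 4
G(22) = mex({1, 2, 6}) = 0
G(23) = mex({0, 1, 2, 3, 4, 6}) = 5
G(24) = mex({0, 1, 2, 3, 4}) = 5
G(25) = mex({0, 1, 3, 4, 7}) = 2
G(26) = mex({0, 1, 3, 4, 5, 7}) = 2
G(27) = mex({0, 1, 3, 5}) = 2
G(28) = mex({0, 1, 2, 5}) = 3
G(29) = mex({0, 1, 2, 4, 5, 6}) = 3
G(30) = mex({1, 2, 4, 6}) = 0
G(31) = mex({0, 1, 2, 3, 4, 6}) = 5
G(32) = mex({1, 2, 3, 4, 7}) = 0
G(33) = mex({0, 3, 7}) = 1
G(34) = mex({0, 2, 3, 5, 7}) = 1
G(35) = mex({0, 2, 3, 5, 6}) = 1
G(36) = mex({0, 1, 2, 5, 6}) = 3
Therefore G(36) = 3.

3


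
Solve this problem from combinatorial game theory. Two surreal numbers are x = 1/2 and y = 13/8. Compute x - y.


x = 1/2, y = 13/8
Converting to common denominator: 8
x = 4/8, y = 13/8
x - y = 1/2 - 13/8 = -9/8

-9/8


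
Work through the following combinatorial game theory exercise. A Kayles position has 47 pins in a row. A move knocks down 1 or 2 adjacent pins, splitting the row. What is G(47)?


Kayles: a move removes 1 or 2 adjacent pins from a contiguous row.
Removing pins from a row of k leaves two independent rows (a, b) with a + b = k - 1 (one pin) or a + b = k - 2 (two pins); an end removal gives a = 0.
By Sprague-Grundy, G(k) = mex{ G(a) XOR G(b) } over all these splits. G(0) = 0.
G(1): splits (0,0):0^0=0 -> mex({0}) = 1
G(2): splits (0,1):0^1=1 (0,0):0^0=0 -> mex({0, 1}) = 2
G(3): splits (0,2):0^2=2 (1,1):1^1=0 (0,1):0^1=1 -> mex({0, 1, 2}) = 3
G(4): splits (0,3):0^3=3 (1,2):1^2=3 (0,2):0^2=2 (1,1):1^1=0 -> mex({0, 2, 3}) = 1
G(5): splits (0,4):0^1=1 (1,3):1^3=2 (2,2):2^2=0 (0,3):0^3=3 (1,2):1^2=3 -> mex({0, 1, 2, 3}) = 4
G(6) = mex({0, 1, 2, 4}) = 3
G(7) = mex({0, 1, 3, 4, 5}) = 2
G(8) = mex({0, 2, 3, 5, 6}) = 1
G(9) = mex({0, 1, 2, 3, 6, 7}) = 4
G(10) = mex({0, 1, 3, 4, 5, 7}) = 2
G(11) = mex({0, 1, 2, 3, 4, 5}) = 6
G(12) = mex({0, 1, 2, 3, 5, 6, 7}) = 4
G(13) = mex({0, 2, 3, 4, 6, 7}) = 1
G(14) = mex({0, 1, 4, 5, 6, 7}) = 2
G(15) = mex({0, 1, 2, 3, 4, 5, 6}) = 7
G(16) = mex({0, 2, 3, 5, 6, 7}) = 1
G(17) = mex({0, 1, 2, 3, 5, 6, 7}) = 4
G(18) = mex({0, 1, 2, 4, 5, 6}) = 3
G(19) = mex({0, 1, 3, 4, 5, 7}) = 2
G(20) = mex({0, 2, 3, 4, 5, 6, 7}) = 1
G(21) = mex({0, 1, 2, 3, 5, 6, 7}) = 4
G(22) = mex({0, 1, 2, 3, 4, 5, 7}) = 6
G(23) = mex({0, 1, 2, 3, 4, 5, 6}) = 7
G(24) = mex({0, 1, 2, 3, 5, 6, 7}) = 4
G(25) = mex({0, 2, 3, 4, 6, 7}) = 1
G(26) = mex({0, 1, 3, 4, 5, 6, 7}) = 2
G(27) = mex({0, 1, 2, 3, 4, 5, 6, 7}) = 8
G(28) = mex({0, 1, 2, 3, 4, 6, 7, 8}) = 5
G(29) = mex({0, 1, 2, 3, 5, 6, 7, 8, 9}) = 4
G(30) = mex({0, 1, 2, 3, 4, 5, 6, 9, 10}) = 7
G(31) = mex({0, 1, 3, 4, 5, 7, 10, 11}) = 2
G(32) = mex({0, 2, 3, 4, 5, 6, 7, 9, 11}) = 1
G(33) = mex({0, 1, 2, 3, 4, 5, 6, 7, 9, 12}) = 8
G(34) = mex({0, 1, 2, 3, 4, 5, 7, 8, 11, 12}) = 6
G(35) = mex({0, 1, 2, 3, 4, 5, 6, 8, 9, 10, 11}) = 7
G(36) = mex({0, 1, 2, 3, 5, 6, 7, 9, 10}) = 4
G(37) = mex({0, 2, 3, 4, 6, 7, 9, 10, 11, 12}) = 1
G(38) = mex({0, 1, 3, 4, 5, 6, 7, 9, 10, 11, 12}) = 2
G(39) = mex({0, 1, 2, 4, 5, 6, 7, 9, 10, 12, 14}) = 3
G(40) = mex({0, 2, 3, 4, 6, 7, 11, 12, 14}) = 1
G(41) = mex({0, 1, 2, 3, 5, 6, 7, 9, 10, 11, 12}) = 4
G(42) = mex({0, 1, 2, 3, 4, 5, 6, 9, 10}) = 7
G(43) = mex({0, 1, 3, 4, 5, 7, 9, 10, 12, 15}) = 2
G(44) = mex({0, 2, 3, 4, 5, 6, 7, 9, 10, 12, 15}) = 1
G(45) = mex({0, 1, 2, 3, 4, 5, 6, 7, 9, 10, 12, 14}) = 8
G(46) = mex({0, 1, 3, 4, 5, 7, 8, 11, 12, 14}) = 2
G(47) = mex({0, 1, 2, 3, 4, 5, 6, 8, 9, 10, 11, 12}) = 7
Therefore G(47) = 7.

7


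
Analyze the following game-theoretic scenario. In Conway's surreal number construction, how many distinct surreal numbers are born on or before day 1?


Day 0: {|} = 0 is born. Count = 1.
Day n: the number of surreal numbers born by day n is 2^(n+1) - 1.
By day 0: 2^1 - 1 = 1
By day 1: 2^2 - 1 = 3
By day 1: 3 surreal numbers.

3


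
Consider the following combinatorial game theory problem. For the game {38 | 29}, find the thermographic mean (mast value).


Game = {38 | 29}, a switch {a | b} with numbers a > b.
Its thermograph has left wall a - t and right wall b + t, which meet at t = (a - b)/2, where both equal (a + b)/2. So the mast (mean value) is at (a + b)/2.
Mean = (38 + (29))/2 = 67/2 = 67/2

67/2


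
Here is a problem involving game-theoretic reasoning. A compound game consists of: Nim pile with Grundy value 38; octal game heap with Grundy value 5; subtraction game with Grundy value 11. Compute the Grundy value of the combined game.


By the Sprague-Grundy theorem, the Grundy value of a sum of games is the XOR of individual Grundy values.
Nim pile: Grundy value = 38. Running XOR: 0 XOR 38 = 38
octal game heap: Grundy value = 5. Running XOR: 38 XOR 5 = 35
subtraction game: Grundy value = 11. Running XOR: 35 XOR 11 = 40
The combined Grundy value is 40.

40


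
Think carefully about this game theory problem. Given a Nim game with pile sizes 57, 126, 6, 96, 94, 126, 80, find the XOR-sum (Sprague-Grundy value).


We need the XOR (exclusive or) of all pile sizes.
After XOR-ing pile 1 (size 57): 0 XOR 57 = 57
After XOR-ing pile 2 (size 126): 57 XOR 126 = 71
After XOR-ing pile 3 (size 6): 71 XOR 6 = 65
After XOR-ing pile 4 (size 96): 65 XOR 96 = 33
After XOR-ing pile 5 (size 94): 33 XOR 94 = 127
After XOR-ing pile 6 (size 126): 127 XOR 126 = 1
After XOR-ing pile 7 (size 80): 1 XOR 80 = 81
The Nim-value of this position is 81.

81


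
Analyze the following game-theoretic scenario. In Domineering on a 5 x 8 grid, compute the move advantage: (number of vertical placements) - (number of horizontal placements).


Board is 5 x 8 (rows x cols).
Left (vertical) placements: (rows-1) * cols = 4 * 8 = 32
Right (horizontal) placements: rows * (cols-1) = 5 * 7 = 35
Advantage = Left - Right = 32 - 35 = -3

-3


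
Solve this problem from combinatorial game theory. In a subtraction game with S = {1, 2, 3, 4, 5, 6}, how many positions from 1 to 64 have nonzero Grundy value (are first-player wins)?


Subtraction set S = {1, 2, 3, 4, 5, 6}, so G(n) = n mod 7.
G(n) = 0 when n is a multiple of 7.
Multiples of 7 in [1, 64]: 9
N-positions (nonzero Grundy) = 64 - 9 = 55

55


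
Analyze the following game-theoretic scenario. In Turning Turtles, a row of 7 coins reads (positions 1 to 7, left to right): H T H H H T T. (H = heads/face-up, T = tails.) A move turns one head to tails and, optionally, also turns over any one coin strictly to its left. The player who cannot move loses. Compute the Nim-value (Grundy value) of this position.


Coins: H T H H H T T
Key fact: a single head at position k behaves exactly like a Nim heap of size k (turning it to T and optionally flipping a coin at j < k corresponds to moving the heap from k to j, or to 0), and heads combine as a disjunctive sum (two heads at the same place would cancel, matching j XOR j = 0). So the Nim-value is the XOR of the 1-indexed positions of the heads.
Face-up positions (1-indexed): [1, 3, 4, 5]
XOR 0 with 1: 0 XOR 1 = 1
XOR 1 with 3: 1 XOR 3 = 2
XOR 2 with 4: 2 XOR 4 = 6
XOR 6 with 5: 6 XOR 5 = 3
Nim-value = 3

3


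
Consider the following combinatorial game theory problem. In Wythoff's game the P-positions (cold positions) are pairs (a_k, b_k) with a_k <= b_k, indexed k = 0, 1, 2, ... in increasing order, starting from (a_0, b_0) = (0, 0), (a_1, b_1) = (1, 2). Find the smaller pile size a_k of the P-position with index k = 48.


By Wythoff's theorem, a_k = floor(k * phi) and b_k = floor(k * phi^2) = a_k + k, where phi = (1 + sqrt(5))/2 is the golden ratio.
phi = (1 + sqrt(5))/2 = 1.618034
k = 48
k * phi = 48 * 1.618034 = 77.665631
a_48 = floor(k * phi) = 77

77


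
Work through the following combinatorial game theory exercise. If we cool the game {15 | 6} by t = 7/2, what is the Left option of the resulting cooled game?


Original game: {15 | 6} (a switch {a | b} with a > b).
Cooling by t (for t below the temperature (a - b)/2 = 9/2) taxes each move by t: {a | b} cooled by t is {a - t | b + t}.
Cooling amount: t = 7/2
Cooled Left option: 15 - 7/2 = 23/2
Cooled Right option: 6 + 7/2 = 19/2
Cooled game: {23/2 | 19/2}
Left option = 23/2

23/2


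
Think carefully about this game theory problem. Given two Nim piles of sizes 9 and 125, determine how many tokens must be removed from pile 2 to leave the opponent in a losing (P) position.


Piles: 9 and 125
Current XOR: 9 XOR 125 = 116 (non-zero, so this is an N-position).
To make the XOR zero, we need to find a move that balances the piles.
For pile 2 (size 125): target = 125 XOR 116 = 9
We reduce pile 2 from 125 to 9.
Tokens removed: 125 - 9 = 116
Verification: 9 XOR 9 = 0

116


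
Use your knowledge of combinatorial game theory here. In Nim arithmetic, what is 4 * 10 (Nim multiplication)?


Nim multiplication is bilinear over XOR: (u XOR v) * w = (u*w) XOR (v*w).
So we split each operand into its bit components and XOR the pairwise Nim products.
4 = 4 (as XOR of powers of 2).
10 = 2 + 8 (as XOR of powers of 2).
Using the standard Nim-product table on single bits:
  2*2 = 3,   2*4 = 8,   2*8 = 12,
  4*4 = 6,   4*8 = 11,  8*8 = 13,
and  1*x = x (identity), k*l = l*k (commutative).
Pairwise Nim products:
  4 * 2 = 8
  4 * 8 = 11
XOR them: 8 XOR 11 = 3.
Result: 4 * 10 = 3 (in Nim).

3


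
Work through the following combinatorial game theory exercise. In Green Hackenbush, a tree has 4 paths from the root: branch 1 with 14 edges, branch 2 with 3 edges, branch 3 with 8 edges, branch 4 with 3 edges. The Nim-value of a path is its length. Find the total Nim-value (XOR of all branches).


The tree has 4 branches from the ground vertex.
In Green Hackenbush, the Nim-value of a simple path of length k is k.
Branch 1: length 14, Nim-value = 14
Branch 2: length 3, Nim-value = 3
Branch 3: length 8, Nim-value = 8
Branch 4: length 3, Nim-value = 3
Total Nim-value = XOR of all branch values:
0 XOR 14 = 14
14 XOR 3 = 13
13 XOR 8 = 5
5 XOR 3 = 6
Nim-value of the tree = 6

6


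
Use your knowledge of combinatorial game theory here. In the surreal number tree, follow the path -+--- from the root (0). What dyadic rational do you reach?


Sign expansion: -+---
Rule: track bounds (lo, hi), initially (-inf, +inf). On '+', the current value becomes lo and we move to the simplest number in (value, hi): value + 1 if hi = +inf, otherwise the midpoint (value + hi)/2. On '-', the current value becomes hi and we move to value - 1 if lo = -inf, otherwise the midpoint (lo + value)/2.
Start at 0.
Step 1: sign = -, move left. Bounds: (-inf, 0). Value = -1
Step 2: sign = +, move right. Bounds: (-1, 0). Value = -1/2
Step 3: sign = -, move left. Bounds: (-1, -1/2). Value = -3/4
Step 4: sign = -, move left. Bounds: (-1, -3/4). Value = -7/8
Step 5: sign = -, move left. Bounds: (-1, -7/8). Value = -15/16
The surreal number with sign expansion -+--- is -15/16.

-15/16


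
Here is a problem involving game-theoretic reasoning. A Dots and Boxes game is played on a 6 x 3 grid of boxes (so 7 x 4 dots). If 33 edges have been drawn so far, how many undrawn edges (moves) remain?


Grid: 6 x 3 boxes, i.e. 7 rows and 4 columns of dots.
Horizontal edges: (rows + 1) * cols = 7 * 3 = 21
Vertical edges: rows * (cols + 1) = 6 * 4 = 24
Total edges: 21 + 24 = 45
Edges drawn: 33
Remaining: 45 - 33 = 12

12


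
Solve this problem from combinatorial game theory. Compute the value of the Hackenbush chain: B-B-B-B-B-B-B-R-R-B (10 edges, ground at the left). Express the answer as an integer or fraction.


Edges (from ground): B-B-B-B-B-B-B-R-R-B
By Berlekamp's sign-expansion rule, a Blue-Red Hackenbush stalk has the value of the surreal number whose sign sequence is the edge sequence with B -> + and R -> -.
Sign sequence: +++++++--+
Trace the sign expansion in the surreal number tree, starting from 0:
Edge 1: B (sign +) -> bounds (0, +inf), value = 1
Edge 2: B (sign +) -> bounds (1, +inf), value = 2
Edge 3: B (sign +) -> bounds (2, +inf), value = 3
Edge 4: B (sign +) -> bounds (3, +inf), value = 4
Edge 5: B (sign +) -> bounds (4, +inf), value = 5
Edge 6: B (sign +) -> bounds (5, +inf), value = 6
Edge 7: B (sign +) -> bounds (6, +inf), value = 7
Edge 8: R (sign -) -> bounds (6, 7), value = 13/2
Edge 9: R (sign -) -> bounds (6, 13/2), value = 25/4
Edge 10: B (sign +) -> bounds (25/4, 13/2), value = 51/8
Game value = 51/8

51/8


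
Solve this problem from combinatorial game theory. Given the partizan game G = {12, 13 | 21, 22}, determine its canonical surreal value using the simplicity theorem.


Left options: {12, 13}, max = 13
Right options: {21, 22}, min = 21
All options are numbers and max(Left) < min(Right), so by the simplicity theorem the value is the simplest (earliest-born) number strictly between 13 and 21.
Integers 14 through 20 all lie strictly between 13 and 21.
Among integers, the simplest (lowest birthday = smallest |n|; 0 is born on day 0, +-n on day n) is 14.
No non-integer in the interval can be simpler: if x is a non-integer in the interval, then floor(x) or ceil(x) also lies in the interval (the interval contains an integer), and both are proper prefixes of x's sign expansion, i.e. born earlier. So the game value is 14.
Game value = 14

14


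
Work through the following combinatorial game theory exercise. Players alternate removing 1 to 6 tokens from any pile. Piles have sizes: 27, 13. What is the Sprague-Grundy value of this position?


Subtraction set: {1, 2, 3, 4, 5, 6}
For this subtraction set, G(n) = n mod 7 (period = max + 1 = 7).
Pile 1 (size 27): G(27) = 27 mod 7 = 6
Pile 2 (size 13): G(13) = 13 mod 7 = 6
Total Grundy value = XOR of all: 6 XOR 6 = 0

0


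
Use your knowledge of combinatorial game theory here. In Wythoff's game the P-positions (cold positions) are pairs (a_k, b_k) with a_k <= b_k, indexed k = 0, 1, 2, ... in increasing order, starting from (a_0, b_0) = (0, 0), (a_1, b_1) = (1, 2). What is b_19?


By Wythoff's theorem, a_k = floor(k * phi) and b_k = floor(k * phi^2) = a_k + k, where phi = (1 + sqrt(5))/2 is the golden ratio.
phi = (1 + sqrt(5))/2 = 1.618034
phi^2 = phi + 1 = 2.618034
k = 19
k * phi^2 = 19 * 2.618034 = 49.742646
b_19 = floor(k * phi^2) = 49 (check: a_19 + k = 30 + 19 = 49)

49


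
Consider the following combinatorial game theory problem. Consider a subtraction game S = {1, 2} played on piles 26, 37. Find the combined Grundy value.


Subtraction set: {1, 2}
For this subtraction set, G(n) = n mod 3 (period = max + 1 = 3).
Pile 1 (size 26): G(26) = 26 mod 3 = 2
Pile 2 (size 37): G(37) = 37 mod 3 = 1
Total Grundy value = XOR of all: 2 XOR 1 = 3

3


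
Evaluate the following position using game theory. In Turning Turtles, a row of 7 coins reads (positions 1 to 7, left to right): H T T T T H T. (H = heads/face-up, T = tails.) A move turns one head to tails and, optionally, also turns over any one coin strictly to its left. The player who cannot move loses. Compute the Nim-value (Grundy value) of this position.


Coins: H T T T T H T
Key fact: a single head at position k behaves exactly like a Nim heap of size k (turning it to T and optionally flipping a coin at j < k corresponds to moving the heap from k to j, or to 0), and heads combine as a disjunctive sum (two heads at the same place would cancel, matching j XOR j = 0). So the Nim-value is the XOR of the 1-indexed positions of the heads.
Face-up positions (1-indexed): [1, 6]
XOR 0 with 1: 0 XOR 1 = 1
XOR 1 with 6: 1 XOR 6 = 7
Nim-value = 7

7


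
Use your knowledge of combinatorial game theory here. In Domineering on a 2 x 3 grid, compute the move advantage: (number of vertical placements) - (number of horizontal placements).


Board is 2 x 3 (rows x cols).
Left (vertical) placements: (rows-1) * cols = 1 * 3 = 3
Right (horizontal) placements: rows * (cols-1) = 2 * 2 = 4
Advantage = Left - Right = 3 - 4 = -1

-1


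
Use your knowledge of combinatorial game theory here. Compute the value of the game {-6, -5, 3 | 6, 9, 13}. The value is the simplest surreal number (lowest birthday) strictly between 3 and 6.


Left options: {-6, -5, 3}, max = 3
Right options: {6, 9, 13}, min = 6
All options are numbers and max(Left) < min(Right), so by the simplicity theorem the value is the simplest (earliest-born) number strictly between 3 and 6.
Integers 4 through 5 all lie strictly between 3 and 6.
Among integers, the simplest (lowest birthday = smallest |n|; 0 is born on day 0, +-n on day n) is 4.
No non-integer in the interval can be simpler: if x is a non-integer in the interval, then floor(x) or ceil(x) also lies in the interval (the interval contains an integer), and both are proper prefixes of x's sign expansion, i.e. born earlier. So the game value is 4.
Game value = 4

4


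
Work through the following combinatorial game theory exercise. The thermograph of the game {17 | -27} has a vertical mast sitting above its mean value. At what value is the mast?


Game = {17 | -27}, a switch {a | b} with numbers a > b.
Its thermograph has left wall a - t and right wall b + t, which meet at t = (a - b)/2, where both equal (a + b)/2. So the mast (mean value) is at (a + b)/2.
Mean = (17 + (-27))/2 = -10/2 = -5

-5


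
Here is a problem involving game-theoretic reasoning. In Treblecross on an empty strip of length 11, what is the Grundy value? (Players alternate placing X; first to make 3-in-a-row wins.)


Treblecross: place X on empty cells; 3-in-a-row wins.
Playing within two cells of an existing X lets the opponent win at once, so sensible play treats the cells i-2..i+2 around each X as dead. The player left with no safe cell loses, so this is a normal-play take-away game on strips of safe cells.
Placing X at cell i (0-indexed) of a strip of k safe cells leaves independent strips of sizes max(0, i-2) and max(0, k-i-3). Hence G(k) = mex{ G(max(0,i-2)) XOR G(max(0,k-i-3)) : 0 <= i < k }, with G(0) = 0.
G(1): splits (0,0):0^0=0 -> mex({0}) = 1
G(2): splits (0,0):0^0=0 -> mex({0}) = 1
G(3): splits (0,0):0^0=0 -> mex({0}) = 1
G(4): splits (0,1):0^1=1 (0,0):0^0=0 -> mex({0, 1}) = 2
G(5): splits (0,2):0^1=1 (0,1):0^1=1 (0,0):0^0=0 -> mex({0, 1}) = 2
G(6) = mex({1}) = 0
G(7) = mex({0, 1, 2}) = 3
G(8) = mex({0, 1, 2}) = 3
G(9) = mex({0, 2}) = 1
G(10) = mex({0, 2, 3}) = 1
G(11) = mex({0, 3}) = 1
Therefore G(11) = 1.

1


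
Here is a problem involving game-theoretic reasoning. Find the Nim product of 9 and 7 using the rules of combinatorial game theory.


Nim multiplication is bilinear over XOR: (u XOR v) * w = (u*w) XOR (v*w).
So we split each operand into its bit components and XOR the pairwise Nim products.
9 = 1 + 8 (as XOR of powers of 2).
7 = 1 + 2 + 4 (as XOR of powers of 2).
Using the standard Nim-product table on single bits:
  2*2 = 3,   2*4 = 8,   2*8 = 12,
  4*4 = 6,   4*8 = 11,  8*8 = 13,
and  1*x = x (identity), k*l = l*k (commutative).
Pairwise Nim products:
  1 * 1 = 1
  1 * 2 = 2
  1 * 4 = 4
  8 * 1 = 8
  8 * 2 = 12
  8 * 4 = 11
XOR them: 1 XOR 2 XOR 4 XOR 8 XOR 12 XOR 11 = 8.
Result: 9 * 7 = 8 (in Nim).

8


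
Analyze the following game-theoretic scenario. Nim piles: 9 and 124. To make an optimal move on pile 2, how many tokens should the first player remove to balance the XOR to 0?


Piles: 9 and 124
Current XOR: 9 XOR 124 = 117 (non-zero, so this is an N-position).
To make the XOR zero, we need to find a move that balances the piles.
For pile 2 (size 124): target = 124 XOR 117 = 9
We reduce pile 2 from 124 to 9.
Tokens removed: 124 - 9 = 115
Verification: 9 XOR 9 = 0

115


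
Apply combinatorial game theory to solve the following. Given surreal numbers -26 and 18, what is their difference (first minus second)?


x = -26, y = 18
x - y = -26 - 18 = -44

-44


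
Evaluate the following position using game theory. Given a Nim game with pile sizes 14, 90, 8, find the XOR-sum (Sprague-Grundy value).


We need the XOR (exclusive or) of all pile sizes.
After XOR-ing pile 1 (size 14): 0 XOR 14 = 14
After XOR-ing pile 2 (size 90): 14 XOR 90 = 84
After XOR-ing pile 3 (size 8): 84 XOR 8 = 92
The Nim-value of this position is 92.

92


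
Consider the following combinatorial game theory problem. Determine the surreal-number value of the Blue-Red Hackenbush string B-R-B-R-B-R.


Edges (from ground): B-R-B-R-B-R
By Berlekamp's sign-expansion rule, a Blue-Red Hackenbush stalk has the value of the surreal number whose sign sequence is the edge sequence with B -> + and R -> -.
Sign sequence: +-+-+-
Trace the sign expansion in the surreal number tree, starting from 0:
Edge 1: B (sign +) -> bounds (0, +inf), value = 1
Edge 2: R (sign -) -> bounds (0, 1), value = 1/2
Edge 3: B (sign +) -> bounds (1/2, 1), value = 3/4
Edge 4: R (sign -) -> bounds (1/2, 3/4), value = 5/8
Edge 5: B (sign +) -> bounds (5/8, 3/4), value = 11/16
Edge 6: R (sign -) -> bounds (5/8, 11/16), value = 21/32
Game value = 21/32

21/32
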